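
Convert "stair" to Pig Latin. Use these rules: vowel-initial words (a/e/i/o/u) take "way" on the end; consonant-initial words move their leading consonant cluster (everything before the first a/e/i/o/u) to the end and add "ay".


Word: "stair"
Starts with consonant(s) → move to end, add 'ay'
Consonant cluster: "st"
Pig Latin = "airstay"


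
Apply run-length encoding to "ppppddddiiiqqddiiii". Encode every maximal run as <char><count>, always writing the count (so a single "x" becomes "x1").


String: "ppppddddiiiqqddiiii"
Scanning for consecutive runs:
  'p' x 4
  'd' x 4
  'i' x 3
  'q' x 2
  'd' x 2
  'i' x 4
RLE = "p4d4i3q2d2i4"


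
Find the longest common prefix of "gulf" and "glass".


Word 1: "gulf"
Word 2: "glass"
Comparing from start:
  Pos 0: 'g' == 'g'
  Pos 1: 'u' != 'l' (stop)
LCP = "g" (length 1)


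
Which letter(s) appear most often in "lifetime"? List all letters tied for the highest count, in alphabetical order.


Word: "lifetime"
Letter counts:
  'e': 2
  'f': 1
  'i': 2
  'l': 1
  'm': 1
  't': 1
Maximum count = 2
Most frequent = 'e', 'i' (2 times each)


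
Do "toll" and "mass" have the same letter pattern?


Pattern of "toll": [0, 1, 2, 2]
Pattern of "mass": [0, 1, 2, 2]
Patterns match
Same pattern = Yes


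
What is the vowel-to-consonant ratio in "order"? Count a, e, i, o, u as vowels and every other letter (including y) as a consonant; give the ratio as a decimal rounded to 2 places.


Word: "order"
Vowels (a,e,i,o,u): 2
Consonants: 3
Ratio = 2/3
= 0.67


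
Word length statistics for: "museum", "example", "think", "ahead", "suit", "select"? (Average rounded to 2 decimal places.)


Lengths: "museum"=6, "example"=7, "think"=5, "ahead"=5, "suit"=4, "select"=6
Sum = 33, Count = 6
Average = 33/6 = 5.50
= avg=5.50, min=4, max=7


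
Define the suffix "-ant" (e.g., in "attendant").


Suffix: -ant
Example: attendant (attend + -ant)
Meaning = one who / that which


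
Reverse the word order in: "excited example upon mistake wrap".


Original: "excited example upon mistake wrap"
Words (1..n): excited | example | upon | mistake | wrap
Reversed (n..1): wrap | mistake | upon | example | excited
Result = "wrap mistake upon example excited"


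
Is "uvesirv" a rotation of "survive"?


Word: "survive", Candidate: "uvesirv"
Method: check if candidate is substring of word+word
"survivesurvive" contains "uvesirv"? No
Is rotation = No


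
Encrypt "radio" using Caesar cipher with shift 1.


Word: "radio"
Shift: 1
Each letter → (letter + shift) mod 26:
  'r' (17) + 1 = 18 → 's'
  'a' (0) + 1 = 1 → 'b'
  'd' (3) + 1 = 4 → 'e'
  'i' (8) + 1 = 9 → 'j'
  'o' (14) + 1 = 15 → 'p'
Result = "sbejp"


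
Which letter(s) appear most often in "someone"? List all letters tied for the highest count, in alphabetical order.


Word: "someone"
Letter counts:
  'e': 2
  'm': 1
  'n': 1
  'o': 2
  's': 1
Maximum count = 2
Most frequent = 'e', 'o' (2 times each)


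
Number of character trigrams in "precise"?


Word: "precise" (length 7)
Number of 3-grams = length - 3 + 1 = 7 - 3 + 1
= 5


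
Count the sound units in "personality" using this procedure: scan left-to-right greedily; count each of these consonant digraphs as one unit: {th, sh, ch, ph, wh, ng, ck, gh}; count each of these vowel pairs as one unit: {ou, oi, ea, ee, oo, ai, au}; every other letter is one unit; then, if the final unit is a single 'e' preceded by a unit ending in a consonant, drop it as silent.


Word: "personality" (11 letters)
Left-to-right scan:
  (1) 'p' (letter)
  (2) 'e' (letter)
  (3) 'r' (letter)
  (4) 's' (letter)
  (5) 'o' (letter)
  (6) 'n' (letter)
  (7) 'a' (letter)
  (8) 'l' (letter)
  (9) 'i' (letter)
  (10) 't' (letter)
  (11) 'y' (letter)
Units from scan: 11
Sound units = 11 units


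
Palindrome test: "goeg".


Word: "goeg"
Reversed: "geog"
Forward == Backward? goeg != geog
Palindrome = No


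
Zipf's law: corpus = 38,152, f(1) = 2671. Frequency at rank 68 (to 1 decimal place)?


Zipf's law: f(r) = f(1) / r
f(1) = 2671
f(68) = 2671 / 68
= 39.3 occurrences


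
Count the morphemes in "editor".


Word: "editor"
Morphemes: edit | -or
Each morpheme carries meaning
= 2 morphemes


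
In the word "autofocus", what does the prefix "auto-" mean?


Prefix: auto-
Example: autofocus = auto- + focus
Meaning = self


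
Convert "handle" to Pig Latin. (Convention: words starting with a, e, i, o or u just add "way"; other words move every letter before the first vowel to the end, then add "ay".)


Word: "handle"
Starts with consonant(s) → move to end, add 'ay'
Consonant cluster: "h"
Pig Latin = "andlehay"


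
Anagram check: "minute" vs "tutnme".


Word 1: "minute" → sorted: eimntu
Word 2: "tutnme" → sorted: emnttu
Same letters? eimntu != emnttu
Anagram = No


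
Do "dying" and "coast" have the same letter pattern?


Pattern of "dying": [0, 1, 2, 3, 4]
Pattern of "coast": [0, 1, 2, 3, 4]
Patterns match
Same pattern = Yes


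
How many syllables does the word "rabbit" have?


Word: "rabbit"
Syllable breakdown: rab | bit
Counting: 2 parts
= 2 syllables


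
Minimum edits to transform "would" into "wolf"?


Word 1: "would" (length 5)
Word 2: "wolf" (length 4)
One optimal edit sequence (insert/delete/substitute each cost 1):
  1. keep 'w'
  2. keep 'o'
  3. delete 'u'  (+1)
  4. keep 'l'
  5. substitute 'd' -> 'f'  (+1)
Total edit operations: 2
Edit distance = 2


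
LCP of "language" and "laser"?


Word 1: "language"
Word 2: "laser"
Comparing from start:
  Pos 0: 'l' == 'l'
  Pos 1: 'a' == 'a'
  Pos 2: 'n' != 's' (stop)
LCP = "la" (length 2)


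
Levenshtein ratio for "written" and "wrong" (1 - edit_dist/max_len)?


Word 1: "written" (length 7)
Word 2: "wrong" (length 5)
One optimal edit sequence:
  1. keep 'w'
  2. keep 'r'
  3. delete 'i'  (+1)
  4. delete 't'  (+1)
  5. substitute 't' -> 'o'  (+1)
  6. substitute 'e' -> 'n'  (+1)
  7. substitute 'n' -> 'g'  (+1)
Edit distance = 5
Max length = max(7, 5) = 7
Similarity = 1 - 5/7
= 0.2857


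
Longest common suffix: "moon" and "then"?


Word 1: "moon"
Word 2: "then"
Comparing from end:
  Pos -1: 'n' == 'n'
  Pos -2: 'o' != 'e' (stop)
LCS = "n" (length 1)


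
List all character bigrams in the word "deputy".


Word: "deputy" (length 6)
Number of bigrams = 6 - 2 + 1 = 5
  Position 0: "de"
  Position 1: "ep"
  Position 2: "pu"
  Position 3: "ut"
  Position 4: "ty"
Bigrams = "de", "ep", "pu", "ut", "ty"


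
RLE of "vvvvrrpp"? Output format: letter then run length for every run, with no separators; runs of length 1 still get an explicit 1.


String: "vvvvrrpp"
Scanning for consecutive runs:
  'v' x 4
  'r' x 2
  'p' x 2
RLE = "v4r2p2"


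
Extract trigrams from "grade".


Word: "grade" (length 5)
Number of trigrams = 5 - 3 + 1 = 3
  Position 0: "gra"
  Position 1: "rad"
  Position 2: "ade"
Trigrams = "gra", "rad", "ade"


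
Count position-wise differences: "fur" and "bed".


Comparing character by character (same length = 3):
  Pos 0: 'f' vs 'b' !=
  Pos 1: 'u' vs 'e' !=
  Pos 2: 'r' vs 'd' !=
Hamming distance = 3


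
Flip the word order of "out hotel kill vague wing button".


Original: "out hotel kill vague wing button"
Words (1..n): out | hotel | kill | vague | wing | button
Reversed (n..1): button | wing | vague | kill | hotel | out
Result = "button wing vague kill hotel out"


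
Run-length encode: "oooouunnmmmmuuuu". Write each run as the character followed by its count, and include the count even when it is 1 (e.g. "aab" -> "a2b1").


String: "oooouunnmmmmuuuu"
Scanning for consecutive runs:
  'o' x 4
  'u' x 2
  'n' x 2
  'm' x 4
  'u' x 4
RLE = "o4u2n2m4u4"


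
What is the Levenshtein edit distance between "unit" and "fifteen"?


Word 1: "unit" (length 4)
Word 2: "fifteen" (length 7)
One optimal edit sequence (insert/delete/substitute each cost 1):
  1. substitute 'u' -> 'f'  (+1)
  2. substitute 'n' -> 'i'  (+1)
  3. substitute 'i' -> 'f'  (+1)
  4. keep 't'
  5. insert 'e'  (+1)
  6. insert 'e'  (+1)
  7. insert 'n'  (+1)
Total edit operations: 6
Edit distance = 6


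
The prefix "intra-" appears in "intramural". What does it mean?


Prefix: intra-
As in: intramural -> intra- + mural
Meaning = within


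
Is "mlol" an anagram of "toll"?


Word 1: "toll" → sorted: llot
Word 2: "mlol" → sorted: llmo
Same letters? llot != llmo
Anagram = No


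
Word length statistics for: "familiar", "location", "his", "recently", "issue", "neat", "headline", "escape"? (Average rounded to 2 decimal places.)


Lengths: "familiar"=8, "location"=8, "his"=3, "recently"=8, "issue"=5, "neat"=4, "headline"=8, "escape"=6
Sum = 50, Count = 8
Average = 50/8 = 6.25
= avg=6.25, min=3, max=8


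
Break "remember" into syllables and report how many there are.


Word: "remember"
Syllable breakdown: re · mem · ber
Counting: 3 parts
= 3 syllables


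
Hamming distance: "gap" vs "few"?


Comparing character by character (same length = 3):
  Pos 0: 'g' vs 'f' !=
  Pos 1: 'a' vs 'e' !=
  Pos 2: 'p' vs 'w' !=
Hamming distance = 3


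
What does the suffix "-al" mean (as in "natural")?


Suffix: -al
Example: natural = nature + -al, with a spelling change
Meaning = relating to


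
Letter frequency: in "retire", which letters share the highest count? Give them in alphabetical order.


Word: "retire"
Letter counts:
  'e': 2
  'i': 1
  'r': 2
  't': 1
Maximum count = 2
Most frequent = 'e', 'r' (2 times each)


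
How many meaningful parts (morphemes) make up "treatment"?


Word: "treatment"
Morphemes: treat + -ment
Each morpheme carries meaning
= 2 morphemes


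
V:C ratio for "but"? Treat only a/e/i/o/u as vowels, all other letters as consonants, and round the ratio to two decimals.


Word: "but"
Vowels (a,e,i,o,u): 1
Consonants: 2
Ratio = 1/2
= 0.50


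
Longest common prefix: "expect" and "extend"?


Word 1: "expect"
Word 2: "extend"
Comparing from start:
  Pos 0: 'e' == 'e'
  Pos 1: 'x' == 'x'
  Pos 2: 'p' != 't' (stop)
LCP = "ex" (length 2)


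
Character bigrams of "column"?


Word: "column" (length 6)
Number of bigrams = 6 - 2 + 1 = 5
  Position 0: "co"
  Position 1: "ol"
  Position 2: "lu"
  Position 3: "um"
  Position 4: "mn"
Bigrams = "co", "ol", "lu", "um", "mn"


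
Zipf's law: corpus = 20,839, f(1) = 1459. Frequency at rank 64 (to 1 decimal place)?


Zipf's law: f(r) = f(1) / r
f(1) = 1459
f(64) = 1459 / 64
= 22.8 occurrences


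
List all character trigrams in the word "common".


Word: "common" (length 6)
Number of trigrams = 6 - 3 + 1 = 4
  Position 0: "com"
  Position 1: "omm"
  Position 2: "mmo"
  Position 3: "mon"
Trigrams = "com", "omm", "mmo", "mon"


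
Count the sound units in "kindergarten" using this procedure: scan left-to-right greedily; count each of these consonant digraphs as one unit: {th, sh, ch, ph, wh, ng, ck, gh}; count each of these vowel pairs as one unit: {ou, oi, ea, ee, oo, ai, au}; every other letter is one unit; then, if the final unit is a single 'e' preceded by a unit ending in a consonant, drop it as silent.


Word: "kindergarten" (12 letters)
Left-to-right scan:
  1. 'k' (letter)
  2. 'i' (letter)
  3. 'n' (letter)
  4. 'd' (letter)
  5. 'e' (letter)
  6. 'r' (letter)
  7. 'g' (letter)
  8. 'a' (letter)
  9. 'r' (letter)
  10. 't' (letter)
  11. 'e' (letter)
  12. 'n' (letter)
Units from scan: 12
Sound units = 12 units


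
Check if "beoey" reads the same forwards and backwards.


Word: "beoey"
Reversed: "yeoeb"
Forward == Backward? beoey != yeoeb
Palindrome = No


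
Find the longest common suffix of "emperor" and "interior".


Word 1: "emperor"
Word 2: "interior"
Comparing from end:
  Pos -1: 'r' == 'r'
  Pos -2: 'o' == 'o'
  Pos -3: 'r' != 'i' (stop)
LCS = "or" (length 2)


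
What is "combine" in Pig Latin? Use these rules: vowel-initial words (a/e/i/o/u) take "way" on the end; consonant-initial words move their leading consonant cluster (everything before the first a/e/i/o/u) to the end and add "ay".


Word: "combine"
Starts with consonant(s) → move to end, add 'ay'
Consonant cluster: "c"
Pig Latin = "ombinecay"


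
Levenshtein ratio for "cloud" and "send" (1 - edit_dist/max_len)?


Word 1: "cloud" (length 5)
Word 2: "send" (length 4)
One optimal edit sequence:
  1. delete 'c'  (+1)
  2. substitute 'l' -> 's'  (+1)
  3. substitute 'o' -> 'e'  (+1)
  4. substitute 'u' -> 'n'  (+1)
  5. keep 'd'
Edit distance = 4
Max length = max(5, 4) = 5
Similarity = 1 - 4/5
= 0.2000


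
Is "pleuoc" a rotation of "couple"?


Word: "couple", Candidate: "pleuoc"
Method: check if candidate is substring of word+word
"couplecouple" contains "pleuoc"? No
Is rotation = No


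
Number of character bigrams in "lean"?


Word: "lean" (length 4)
Number of 2-grams = length - 2 + 1 = 4 - 2 + 1
= 3


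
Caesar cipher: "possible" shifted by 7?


Word: "possible"
Shift: 7
Each letter → (letter + shift) mod 26:
  'p' (15) + 7 = 22 → 'w'
  'o' (14) + 7 = 21 → 'v'
  's' (18) + 7 = 25 → 'z'
  's' (18) + 7 = 25 → 'z'
  'i' (8) + 7 = 15 → 'p'
  'b' (1) + 7 = 8 → 'i'
  'l' (11) + 7 = 18 → 's'
  'e' (4) + 7 = 11 → 'l'
Result = "wvzzpisl"


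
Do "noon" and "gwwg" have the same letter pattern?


Pattern of "noon": [0, 1, 1, 0]
Pattern of "gwwg": [0, 1, 1, 0]
Patterns match
Same pattern = Yes


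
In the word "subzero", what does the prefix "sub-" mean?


Prefix: sub-
Example: subzero (sub- + zero)
Meaning = under / below


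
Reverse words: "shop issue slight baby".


Original: "shop issue slight baby"
Words (1..n): shop | issue | slight | baby
Reversed (n..1): baby | slight | issue | shop
Result = "baby slight issue shop"


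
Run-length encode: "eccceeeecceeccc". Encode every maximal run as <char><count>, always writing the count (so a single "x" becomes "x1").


String: "eccceeeecceeccc"
Scanning for consecutive runs:
  'e' x 1
  'c' x 3
  'e' x 4
  'c' x 2
  'e' x 2
  'c' x 3
RLE = "e1c3e4c2e2c3"


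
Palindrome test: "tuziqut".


Word: "tuziqut"
Reversed: "tuqizut"
Forward == Backward? tuziqut != tuqizut
Palindrome = No


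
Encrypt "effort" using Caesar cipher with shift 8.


Word: "effort"
Shift: 8
Each letter → (letter + shift) mod 26:
  'e' (4) + 8 = 12 → 'm'
  'f' (5) + 8 = 13 → 'n'
  'f' (5) + 8 = 13 → 'n'
  'o' (14) + 8 = 22 → 'w'
  'r' (17) + 8 = 25 → 'z'
  't' (19) + 8 = 1 → 'b'
Result = "mnnwzb"


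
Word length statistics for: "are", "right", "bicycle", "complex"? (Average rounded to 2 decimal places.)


Lengths: "are"=3, "right"=5, "bicycle"=7, "complex"=7
Sum = 22, Count = 4
Average = 22/4 = 5.50
= avg=5.50, min=3, max=7


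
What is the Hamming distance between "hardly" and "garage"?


Comparing character by character (same length = 6):
  Pos 0: 'h' vs 'g' !=
  Pos 1: 'a' vs 'a' =
  Pos 2: 'r' vs 'r' =
  Pos 3: 'd' vs 'a' !=
  Pos 4: 'l' vs 'g' !=
  Pos 5: 'y' vs 'e' !=
Hamming distance = 4


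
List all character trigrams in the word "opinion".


Word: "opinion" (length 7)
Number of trigrams = 7 - 3 + 1 = 5
  Position 0: "opi"
  Position 1: "pin"
  Position 2: "ini"
  Position 3: "nio"
  Position 4: "ion"
Trigrams = "opi", "pin", "ini", "nio", "ion"


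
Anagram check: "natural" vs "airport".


Word 1: "natural" → sorted: aalnrtu
Word 2: "airport" → sorted: aioprrt
Same letters? aalnrtu != aioprrt
Anagram = No


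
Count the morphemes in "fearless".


Word: "fearless"
Morphemes: fear / -less
Each morpheme carries meaning
= 2 morphemes


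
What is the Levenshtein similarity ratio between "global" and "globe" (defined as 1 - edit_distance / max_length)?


Word 1: "global" (length 6)
Word 2: "globe" (length 5)
One optimal edit sequence:
  1. keep 'g'
  2. keep 'l'
  3. keep 'o'
  4. keep 'b'
  5. delete 'a'  (+1)
  6. substitute 'l' -> 'e'  (+1)
Edit distance = 2
Max length = max(6, 5) = 6
Similarity = 1 - 2/6
= 0.6667


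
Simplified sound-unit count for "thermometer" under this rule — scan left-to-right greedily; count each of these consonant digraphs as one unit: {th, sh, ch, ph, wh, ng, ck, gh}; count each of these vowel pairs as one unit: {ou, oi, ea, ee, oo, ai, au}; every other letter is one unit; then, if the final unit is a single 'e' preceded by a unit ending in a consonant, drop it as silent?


Word: "thermometer" (11 letters)
Left-to-right scan:
  1. 'th' (digraph)
  2. 'e' (letter)
  3. 'r' (letter)
  4. 'm' (letter)
  5. 'o' (letter)
  6. 'm' (letter)
  7. 'e' (letter)
  8. 't' (letter)
  9. 'e' (letter)
  10. 'r' (letter)
Units from scan: 10
Sound units = 10 units


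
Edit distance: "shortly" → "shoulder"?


Word 1: "shortly" (length 7)
Word 2: "shoulder" (length 8)
One optimal edit sequence (insert/delete/substitute each cost 1):
  1. keep 's'
  2. keep 'h'
  3. keep 'o'
  4. insert 'u'  (+1)
  5. substitute 'r' -> 'l'  (+1)
  6. substitute 't' -> 'd'  (+1)
  7. substitute 'l' -> 'e'  (+1)
  8. substitute 'y' -> 'r'  (+1)
Total edit operations: 5
Edit distance = 5


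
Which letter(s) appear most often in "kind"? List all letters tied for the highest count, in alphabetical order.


Word: "kind"
Letter counts:
  'd': 1
  'i': 1
  'k': 1
  'n': 1
Maximum count = 1
Most frequent = 'd', 'i', 'k', 'n' (1 time each)


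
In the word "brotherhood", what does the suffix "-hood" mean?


Suffix: -hood
Example: brotherhood (brother + -hood)
Meaning = state / condition


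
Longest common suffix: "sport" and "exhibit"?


Word 1: "sport"
Word 2: "exhibit"
Comparing from end:
  Pos -1: 't' == 't'
  Pos -2: 'r' != 'i' (stop)
LCS = "t" (length 1)


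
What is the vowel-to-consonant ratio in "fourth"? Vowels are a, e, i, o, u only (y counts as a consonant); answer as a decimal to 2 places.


Word: "fourth"
Vowels (a,e,i,o,u): 2
Consonants: 4
Ratio = 2/4
= 0.50


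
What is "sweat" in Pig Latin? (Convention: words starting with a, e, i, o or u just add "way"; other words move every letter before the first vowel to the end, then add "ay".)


Word: "sweat"
Starts with consonant(s) → move to end, add 'ay'
Consonant cluster: "sw"
Pig Latin = "eatsway"


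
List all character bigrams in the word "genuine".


Word: "genuine" (length 7)
Number of bigrams = 7 - 2 + 1 = 6
  Position 0: "ge"
  Position 1: "en"
  Position 2: "nu"
  Position 3: "ui"
  Position 4: "in"
  Position 5: "ne"
Bigrams = "ge", "en", "nu", "ui", "in", "ne"


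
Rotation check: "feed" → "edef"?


Word: "feed", Candidate: "edef"
Method: check if candidate is substring of word+word
"feedfeed" contains "edef"? No
Is rotation = No


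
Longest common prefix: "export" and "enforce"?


Word 1: "export"
Word 2: "enforce"
Comparing from start:
  Pos 0: 'e' == 'e'
  Pos 1: 'x' != 'n' (stop)
LCP = "e" (length 1)


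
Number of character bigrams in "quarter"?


Word: "quarter" (length 7)
Number of 2-grams = length - 2 + 1 = 7 - 2 + 1
= 6


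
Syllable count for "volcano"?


Word: "volcano"
Syllable breakdown: vol · ca · no
Counting: 3 parts
= 3 syllables


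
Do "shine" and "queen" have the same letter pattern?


Pattern of "shine": [0, 1, 2, 3, 4]
Pattern of "queen": [0, 1, 2, 2, 3]
Patterns do not match
Same pattern = No


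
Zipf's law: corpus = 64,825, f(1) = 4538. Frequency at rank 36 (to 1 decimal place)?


Zipf's law: f(r) = f(1) / r
f(1) = 4538
f(36) = 4538 / 36
= 126.1 occurrences


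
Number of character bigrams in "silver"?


Word: "silver" (length 6)
Number of 2-grams = length - 2 + 1 = 6 - 2 + 1
= 5


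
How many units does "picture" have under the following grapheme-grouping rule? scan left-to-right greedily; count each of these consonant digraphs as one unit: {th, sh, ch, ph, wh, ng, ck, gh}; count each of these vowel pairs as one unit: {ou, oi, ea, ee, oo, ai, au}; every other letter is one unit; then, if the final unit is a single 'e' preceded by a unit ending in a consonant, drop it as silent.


Word: "picture" (7 letters)
Left-to-right scan:
  1. 'p' (letter)
  2. 'i' (letter)
  3. 'c' (letter)
  4. 't' (letter)
  5. 'u' (letter)
  6. 'r' (letter)
  7. 'e' (letter)
Units from scan: 7
Final unit is 'e' after a consonant -> drop as silent (-1)
Sound units = 6 units


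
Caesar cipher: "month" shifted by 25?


Word: "month"
Shift: 25
Each letter → (letter + shift) mod 26:
  'm' (12) + 25 = 11 → 'l'
  'o' (14) + 25 = 13 → 'n'
  'n' (13) + 25 = 12 → 'm'
  't' (19) + 25 = 18 → 's'
  'h' (7) + 25 = 6 → 'g'
Result = "lnmsg"


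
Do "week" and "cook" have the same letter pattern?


Pattern of "week": [0, 1, 1, 2]
Pattern of "cook": [0, 1, 1, 2]
Patterns match
Same pattern = Yes


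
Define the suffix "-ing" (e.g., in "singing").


Suffix: -ing
Example: singing = sing + -ing
Meaning = present participle


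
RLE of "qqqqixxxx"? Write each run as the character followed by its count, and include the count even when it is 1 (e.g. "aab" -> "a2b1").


String: "qqqqixxxx"
Scanning for consecutive runs:
  'q' x 4
  'i' x 1
  'x' x 4
RLE = "q4i1x4"


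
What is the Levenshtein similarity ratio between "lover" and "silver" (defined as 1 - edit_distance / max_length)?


Word 1: "lover" (length 5)
Word 2: "silver" (length 6)
One optimal edit sequence:
  1. insert 's'  (+1)
  2. substitute 'l' -> 'i'  (+1)
  3. substitute 'o' -> 'l'  (+1)
  4. keep 'v'
  5. keep 'e'
  6. keep 'r'
Edit distance = 3
Max length = max(5, 6) = 6
Similarity = 1 - 3/6
= 0.5000


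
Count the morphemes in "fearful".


Word: "fearful"
Morphemes: fear + -ful
Each morpheme carries meaning
= 2 morphemes


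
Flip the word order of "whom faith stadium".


Original: "whom faith stadium"
Words (1..n): whom | faith | stadium
Reversed (n..1): stadium | faith | whom
Result = "stadium faith whom"


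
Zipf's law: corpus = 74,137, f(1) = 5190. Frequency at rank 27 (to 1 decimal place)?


Zipf's law: f(r) = f(1) / r
f(1) = 5190
f(27) = 5190 / 27
= 192.2 occurrences


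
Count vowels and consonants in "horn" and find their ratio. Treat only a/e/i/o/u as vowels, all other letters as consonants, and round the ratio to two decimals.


Word: "horn"
Vowels (a,e,i,o,u): 1
Consonants: 3
Ratio = 1/3
= 0.33


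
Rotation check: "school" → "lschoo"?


Word: "school", Candidate: "lschoo"
Method: check if candidate is substring of word+word
"schoolschool" contains "lschoo"? Yes
Is rotation = Yes


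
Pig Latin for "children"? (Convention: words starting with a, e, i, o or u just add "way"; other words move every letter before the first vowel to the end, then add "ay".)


Word: "children"
Starts with consonant(s) → move to end, add 'ay'
Consonant cluster: "ch"
Pig Latin = "ildrenchay"


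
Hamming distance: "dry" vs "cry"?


Comparing character by character (same length = 3):
  Pos 0: 'd' vs 'c' !=
  Pos 1: 'r' vs 'r' =
  Pos 2: 'y' vs 'y' =
Hamming distance = 1


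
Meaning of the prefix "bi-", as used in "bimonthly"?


Prefix: bi-
As in: bimonthly -> bi- + monthly
Meaning = two


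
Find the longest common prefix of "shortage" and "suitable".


Word 1: "shortage"
Word 2: "suitable"
Comparing from start:
  Pos 0: 's' == 's'
  Pos 1: 'h' != 'u' (stop)
LCP = "s" (length 1)


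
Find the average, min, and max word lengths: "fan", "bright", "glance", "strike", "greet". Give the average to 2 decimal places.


Lengths: "fan"=3, "bright"=6, "glance"=6, "strike"=6, "greet"=5
Sum = 26, Count = 5
Average = 26/5 = 5.20
= avg=5.20, min=3, max=6


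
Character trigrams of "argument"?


Word: "argument" (length 8)
Number of trigrams = 8 - 3 + 1 = 6
  Position 0: "arg"
  Position 1: "rgu"
  Position 2: "gum"
  Position 3: "ume"
  Position 4: "men"
  Position 5: "ent"
Trigrams = "arg", "rgu", "gum", "ume", "men", "ent"


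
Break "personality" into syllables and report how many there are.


Word: "personality"
Syllable breakdown: per · son · al · i · ty
Counting: 5 parts
= 5 syllables


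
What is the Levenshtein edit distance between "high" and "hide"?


Word 1: "high" (length 4)
Word 2: "hide" (length 4)
One optimal edit sequence (insert/delete/substitute each cost 1):
  1. keep 'h'
  2. keep 'i'
  3. substitute 'g' -> 'd'  (+1)
  4. substitute 'h' -> 'e'  (+1)
Total edit operations: 2
Edit distance = 2


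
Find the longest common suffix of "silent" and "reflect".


Word 1: "silent"
Word 2: "reflect"
Comparing from end:
  Pos -1: 't' == 't'
  Pos -2: 'n' != 'c' (stop)
LCS = "t" (length 1)


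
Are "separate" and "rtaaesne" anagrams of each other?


Word 1: "separate" → sorted: aaeeprst
Word 2: "rtaaesne" → sorted: aaeenrst
Same letters? aaeeprst != aaeenrst
Anagram = No


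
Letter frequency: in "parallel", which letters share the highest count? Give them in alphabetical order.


Word: "parallel"
Letter counts:
  'a': 2
  'e': 1
  'l': 3
  'p': 1
  'r': 1
Maximum count = 3
Most frequent = 'l' (3 times each)


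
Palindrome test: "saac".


Word: "saac"
Reversed: "caas"
Forward == Backward? saac != caas
Palindrome = No


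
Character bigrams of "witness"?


Word: "witness" (length 7)
Number of bigrams = 7 - 2 + 1 = 6
  Position 0: "wi"
  Position 1: "it"
  Position 2: "tn"
  Position 3: "ne"
  Position 4: "es"
  Position 5: "ss"
Bigrams = "wi", "it", "tn", "ne", "es", "ss"


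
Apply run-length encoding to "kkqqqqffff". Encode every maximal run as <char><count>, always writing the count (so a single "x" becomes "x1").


String: "kkqqqqffff"
Scanning for consecutive runs:
  'k' x 2
  'q' x 4
  'f' x 4
RLE = "k2q4f4"


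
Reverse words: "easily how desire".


Original: "easily how desire"
Words (1..n): easily | how | desire
Reversed (n..1): desire | how | easily
Result = "desire how easily"


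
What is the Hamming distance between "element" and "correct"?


Comparing character by character (same length = 7):
  Pos 0: 'e' vs 'c' !=
  Pos 1: 'l' vs 'o' !=
  Pos 2: 'e' vs 'r' !=
  Pos 3: 'm' vs 'r' !=
  Pos 4: 'e' vs 'e' =
  Pos 5: 'n' vs 'c' !=
  Pos 6: 't' vs 't' =
Hamming distance = 5


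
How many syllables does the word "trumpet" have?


Word: "trumpet"
Syllable breakdown: trum / pet
Counting: 2 parts
= 2 syllables


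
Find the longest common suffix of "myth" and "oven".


Word 1: "myth"
Word 2: "oven"
Comparing from end:
  Pos -1: 'h' != 'n' (stop)
LCS = "" (length 0)


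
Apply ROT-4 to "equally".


Word: "equally"
Shift: 4
Each letter → (letter + shift) mod 26:
  'e' (4) + 4 = 8 → 'i'
  'q' (16) + 4 = 20 → 'u'
  'u' (20) + 4 = 24 → 'y'
  'a' (0) + 4 = 4 → 'e'
  'l' (11) + 4 = 15 → 'p'
  'l' (11) + 4 = 15 → 'p'
  'y' (24) + 4 = 2 → 'c'
Result = "iuyeppc"


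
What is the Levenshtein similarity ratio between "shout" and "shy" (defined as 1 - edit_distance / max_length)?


Word 1: "shout" (length 5)
Word 2: "shy" (length 3)
One optimal edit sequence:
  1. keep 's'
  2. keep 'h'
  3. delete 'o'  (+1)
  4. delete 'u'  (+1)
  5. substitute 't' -> 'y'  (+1)
Edit distance = 3
Max length = max(5, 3) = 5
Similarity = 1 - 3/5
= 0.4000


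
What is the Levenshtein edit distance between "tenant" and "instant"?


Word 1: "tenant" (length 6)
Word 2: "instant" (length 7)
One optimal edit sequence (insert/delete/substitute each cost 1):
  1. insert 'i'  (+1)
  2. substitute 't' -> 'n'  (+1)
  3. substitute 'e' -> 's'  (+1)
  4. substitute 'n' -> 't'  (+1)
  5. keep 'a'
  6. keep 'n'
  7. keep 't'
Total edit operations: 4
Edit distance = 4


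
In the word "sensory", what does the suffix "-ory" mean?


Suffix: -ory
As in: sensory -> sense + -ory, with a spelling change
Meaning = relating to / place for


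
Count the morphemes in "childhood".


Word: "childhood"
Morphemes: child | -hood
Each morpheme carries meaning
= 2 morphemes


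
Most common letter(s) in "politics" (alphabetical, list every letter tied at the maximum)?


Word: "politics"
Letter counts:
  'c': 1
  'i': 2
  'l': 1
  'o': 1
  'p': 1
  's': 1
  't': 1
Maximum count = 2
Most frequent = 'i' (2 times each)


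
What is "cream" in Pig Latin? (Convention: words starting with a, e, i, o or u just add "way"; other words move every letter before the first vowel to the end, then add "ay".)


Word: "cream"
Starts with consonant(s) → move to end, add 'ay'
Consonant cluster: "cr"
Pig Latin = "eamcray"


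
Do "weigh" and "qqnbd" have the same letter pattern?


Pattern of "weigh": [0, 1, 2, 3, 4]
Pattern of "qqnbd": [0, 0, 1, 2, 3]
Patterns do not match
Same pattern = No


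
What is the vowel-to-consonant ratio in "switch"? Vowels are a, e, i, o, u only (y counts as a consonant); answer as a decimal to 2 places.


Word: "switch"
Vowels (a,e,i,o,u): 1
Consonants: 5
Ratio = 1/5
= 0.20


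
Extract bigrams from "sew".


Word: "sew" (length 3)
Number of bigrams = 3 - 2 + 1 = 2
  Position 0: "se"
  Position 1: "ew"
Bigrams = "se", "ew"


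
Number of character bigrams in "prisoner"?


Word: "prisoner" (length 8)
Number of 2-grams = length - 2 + 1 = 8 - 2 + 1
= 7


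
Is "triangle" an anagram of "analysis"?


Word 1: "analysis" → sorted: aailnssy
Word 2: "triangle" → sorted: aegilnrt
Same letters? aailnssy != aegilnrt
Anagram = No


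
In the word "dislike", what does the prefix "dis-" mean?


Prefix: dis-
Example: dislike = dis- + like
Meaning = not / opposite


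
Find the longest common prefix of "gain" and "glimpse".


Word 1: "gain"
Word 2: "glimpse"
Comparing from start:
  Pos 0: 'g' == 'g'
  Pos 1: 'a' != 'l' (stop)
LCP = "g" (length 1)


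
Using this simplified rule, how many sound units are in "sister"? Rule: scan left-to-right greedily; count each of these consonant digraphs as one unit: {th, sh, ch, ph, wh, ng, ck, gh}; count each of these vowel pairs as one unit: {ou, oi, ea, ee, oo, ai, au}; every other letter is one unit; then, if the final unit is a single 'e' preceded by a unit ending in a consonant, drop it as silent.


Word: "sister" (6 letters)
Left-to-right scan:
  (1) 's' (letter)
  (2) 'i' (letter)
  (3) 's' (letter)
  (4) 't' (letter)
  (5) 'e' (letter)
  (6) 'r' (letter)
Units from scan: 6
Sound units = 6 units


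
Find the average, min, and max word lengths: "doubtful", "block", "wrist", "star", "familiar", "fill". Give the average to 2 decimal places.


Lengths: "doubtful"=8, "block"=5, "wrist"=5, "star"=4, "familiar"=8, "fill"=4
Sum = 34, Count = 6
Average = 34/6 = 5.67
= avg=5.67, min=4, max=8


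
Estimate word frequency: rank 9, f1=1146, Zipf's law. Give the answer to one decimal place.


Zipf's law: f(r) = f(1) / r
f(1) = 1146
f(9) = 1146 / 9
= 127.3 occurrences


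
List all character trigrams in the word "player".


Word: "player" (length 6)
Number of trigrams = 6 - 3 + 1 = 4
  Position 0: "pla"
  Position 1: "lay"
  Position 2: "aye"
  Position 3: "yer"
Trigrams = "pla", "lay", "aye", "yer"


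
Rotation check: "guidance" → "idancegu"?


Word: "guidance", Candidate: "idancegu"
Method: check if candidate is substring of word+word
"guidanceguidance" contains "idancegu"? Yes
Is rotation = Yes


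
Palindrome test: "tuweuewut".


Word: "tuweuewut"
Reversed: "tuweuewut"
Forward == Backward? tuweuewut == tuweuewut
Palindrome = Yes


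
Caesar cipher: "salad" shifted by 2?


Word: "salad"
Shift: 2
Each letter → (letter + shift) mod 26:
  's' (18) + 2 = 20 → 'u'
  'a' (0) + 2 = 2 → 'c'
  'l' (11) + 2 = 13 → 'n'
  'a' (0) + 2 = 2 → 'c'
  'd' (3) + 2 = 5 → 'f'
Result = "ucncf"


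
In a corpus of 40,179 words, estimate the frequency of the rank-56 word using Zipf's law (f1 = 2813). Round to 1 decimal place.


Zipf's law: f(r) = f(1) / r
f(1) = 2813
f(56) = 2813 / 56
= 50.2 occurrences


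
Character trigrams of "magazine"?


Word: "magazine" (length 8)
Number of trigrams = 8 - 3 + 1 = 6
  Position 0: "mag"
  Position 1: "aga"
  Position 2: "gaz"
  Position 3: "azi"
  Position 4: "zin"
  Position 5: "ine"
Trigrams = "mag", "aga", "gaz", "azi", "zin", "ine"


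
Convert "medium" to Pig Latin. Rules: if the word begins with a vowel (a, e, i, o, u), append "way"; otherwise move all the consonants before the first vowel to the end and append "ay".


Word: "medium"
Starts with consonant(s) → move to end, add 'ay'
Consonant cluster: "m"
Pig Latin = "ediummay"


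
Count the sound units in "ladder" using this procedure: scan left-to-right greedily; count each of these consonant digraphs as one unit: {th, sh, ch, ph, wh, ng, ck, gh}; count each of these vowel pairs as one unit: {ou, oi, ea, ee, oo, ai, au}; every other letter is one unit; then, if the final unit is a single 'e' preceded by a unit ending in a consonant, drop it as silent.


Word: "ladder" (6 letters)
Left-to-right scan:
  1. 'l' (letter)
  2. 'a' (letter)
  3. 'd' (letter)
  4. 'd' (letter)
  5. 'e' (letter)
  6. 'r' (letter)
Units from scan: 6
Sound units = 6 units


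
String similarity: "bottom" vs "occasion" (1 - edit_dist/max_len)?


Word 1: "bottom" (length 6)
Word 2: "occasion" (length 8)
One optimal edit sequence:
  1. insert 'o'  (+1)
  2. insert 'c'  (+1)
  3. substitute 'b' -> 'c'  (+1)
  4. substitute 'o' -> 'a'  (+1)
  5. substitute 't' -> 's'  (+1)
  6. substitute 't' -> 'i'  (+1)
  7. keep 'o'
  8. substitute 'm' -> 'n'  (+1)
Edit distance = 7
Max length = max(6, 8) = 8
Similarity = 1 - 7/8
= 0.1250


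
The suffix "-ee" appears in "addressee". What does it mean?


Suffix: -ee
As in: addressee -> address + -ee
Meaning = one who receives


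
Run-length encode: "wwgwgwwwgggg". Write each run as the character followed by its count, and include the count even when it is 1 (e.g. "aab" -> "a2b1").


String: "wwgwgwwwgggg"
Scanning for consecutive runs:
  'w' x 2
  'g' x 1
  'w' x 1
  'g' x 1
  'w' x 3
  'g' x 4
RLE = "w2g1w1g1w3g4"


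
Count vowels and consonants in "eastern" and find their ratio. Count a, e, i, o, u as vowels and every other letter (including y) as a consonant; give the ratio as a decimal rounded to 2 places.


Word: "eastern"
Vowels (a,e,i,o,u): 3
Consonants: 4
Ratio = 3/4
= 0.75


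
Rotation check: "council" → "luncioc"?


Word: "council", Candidate: "luncioc"
Method: check if candidate is substring of word+word
"councilcouncil" contains "luncioc"? No
Is rotation = No


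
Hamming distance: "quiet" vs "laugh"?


Comparing character by character (same length = 5):
  Pos 0: 'q' vs 'l' !=
  Pos 1: 'u' vs 'a' !=
  Pos 2: 'i' vs 'u' !=
  Pos 3: 'e' vs 'g' !=
  Pos 4: 't' vs 'h' !=
Hamming distance = 5


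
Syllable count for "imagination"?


Word: "imagination"
Syllable breakdown: i · mag · i · na · tion
Counting: 5 parts
= 5 syllables


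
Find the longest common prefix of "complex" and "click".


Word 1: "complex"
Word 2: "click"
Comparing from start:
  Pos 0: 'c' == 'c'
  Pos 1: 'o' != 'l' (stop)
LCP = "c" (length 1)


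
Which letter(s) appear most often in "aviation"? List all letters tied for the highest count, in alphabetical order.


Word: "aviation"
Letter counts:
  'a': 2
  'i': 2
  'n': 1
  'o': 1
  't': 1
  'v': 1
Maximum count = 2
Most frequent = 'a', 'i' (2 times each)


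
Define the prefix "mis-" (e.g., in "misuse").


Prefix: mis-
As in: misuse -> mis- + use
Meaning = wrongly


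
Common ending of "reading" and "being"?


Word 1: "reading"
Word 2: "being"
Comparing from end:
  Pos -1: 'g' == 'g'
  Pos -2: 'n' == 'n'
  Pos -3: 'i' == 'i'
  Pos -4: 'd' != 'e' (stop)
LCS = "ing" (length 3)


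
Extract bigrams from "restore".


Word: "restore" (length 7)
Number of bigrams = 7 - 2 + 1 = 6
  Position 0: "re"
  Position 1: "es"
  Position 2: "st"
  Position 3: "to"
  Position 4: "or"
  Position 5: "re"
Bigrams = "re", "es", "st", "to", "or", "re"


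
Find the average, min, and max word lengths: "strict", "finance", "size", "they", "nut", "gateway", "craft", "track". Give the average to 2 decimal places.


Lengths: "strict"=6, "finance"=7, "size"=4, "they"=4, "nut"=3, "gateway"=7, "craft"=5, "track"=5
Sum = 41, Count = 8
Average = 41/8 = 5.13
= avg=5.13, min=3, max=7


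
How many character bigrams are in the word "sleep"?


Word: "sleep" (length 5)
Number of 2-grams = length - 2 + 1 = 5 - 2 + 1
= 4


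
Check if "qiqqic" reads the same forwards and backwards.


Word: "qiqqic"
Reversed: "ciqqiq"
Forward == Backward? qiqqic != ciqqiq
Palindrome = No


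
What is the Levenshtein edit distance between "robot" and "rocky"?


Word 1: "robot" (length 5)
Word 2: "rocky" (length 5)
One optimal edit sequence (insert/delete/substitute each cost 1):
  1. keep 'r'
  2. keep 'o'
  3. substitute 'b' -> 'c'  (+1)
  4. substitute 'o' -> 'k'  (+1)
  5. substitute 't' -> 'y'  (+1)
Total edit operations: 3
Edit distance = 3


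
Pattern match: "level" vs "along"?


Pattern of "level": [0, 1, 2, 1, 0]
Pattern of "along": [0, 1, 2, 3, 4]
Patterns do not match
Same pattern = No


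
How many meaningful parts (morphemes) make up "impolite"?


Word: "impolite"
Morphemes: im- | polite
Each morpheme carries meaning
= 2 morphemes


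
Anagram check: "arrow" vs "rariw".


Word 1: "arrow" → sorted: aorrw
Word 2: "rariw" → sorted: airrw
Same letters? aorrw != airrw
Anagram = No


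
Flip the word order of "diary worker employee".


Original: "diary worker employee"
Words (1..n): diary | worker | employee
Reversed (n..1): employee | worker | diary
Result = "employee worker diary"


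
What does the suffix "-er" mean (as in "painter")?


Suffix: -er
Example: painter (paint + -er)
Meaning = one who / more


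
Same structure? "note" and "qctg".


Pattern of "note": [0, 1, 2, 3]
Pattern of "qctg": [0, 1, 2, 3]
Patterns match
Same pattern = Yes


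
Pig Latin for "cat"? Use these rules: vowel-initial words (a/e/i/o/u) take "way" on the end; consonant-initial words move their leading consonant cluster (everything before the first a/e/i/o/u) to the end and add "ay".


Word: "cat"
Starts with consonant(s) → move to end, add 'ay'
Consonant cluster: "c"
Pig Latin = "atcay"


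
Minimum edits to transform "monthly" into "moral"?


Word 1: "monthly" (length 7)
Word 2: "moral" (length 5)
One optimal edit sequence (insert/delete/substitute each cost 1):
  1. keep 'm'
  2. keep 'o'
  3. delete 'n'  (+1)
  4. substitute 't' -> 'r'  (+1)
  5. substitute 'h' -> 'a'  (+1)
  6. keep 'l'
  7. delete 'y'  (+1)
Total edit operations: 4
Edit distance = 4


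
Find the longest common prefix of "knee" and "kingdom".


Word 1: "knee"
Word 2: "kingdom"
Comparing from start:
  Pos 0: 'k' == 'k'
  Pos 1: 'n' != 'i' (stop)
LCP = "k" (length 1)


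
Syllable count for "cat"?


Word: "cat"
Syllable breakdown: cat
Counting: 1 part
= 1 syllable


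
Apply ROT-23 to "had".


Word: "had"
Shift: 23
Each letter → (letter + shift) mod 26:
  'h' (7) + 23 = 4 → 'e'
  'a' (0) + 23 = 23 → 'x'
  'd' (3) + 23 = 0 → 'a'
Result = "exa"


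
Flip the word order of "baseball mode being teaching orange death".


Original: "baseball mode being teaching orange death"
Words (1..n): baseball | mode | being | teaching | orange | death
Reversed (n..1): death | orange | teaching | being | mode | baseball
Result = "death orange teaching being mode baseball"


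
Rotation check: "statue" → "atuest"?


Word: "statue", Candidate: "atuest"
Method: check if candidate is substring of word+word
"statuestatue" contains "atuest"? Yes
Is rotation = Yes


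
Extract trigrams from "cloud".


Word: "cloud" (length 5)
Number of trigrams = 5 - 3 + 1 = 3
  Position 0: "clo"
  Position 1: "lou"
  Position 2: "oud"
Trigrams = "clo", "lou", "oud"


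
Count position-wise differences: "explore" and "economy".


Comparing character by character (same length = 7):
  Pos 0: 'e' vs 'e' =
  Pos 1: 'x' vs 'c' !=
  Pos 2: 'p' vs 'o' !=
  Pos 3: 'l' vs 'n' !=
  Pos 4: 'o' vs 'o' =
  Pos 5: 'r' vs 'm' !=
  Pos 6: 'e' vs 'y' !=
Hamming distance = 5
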